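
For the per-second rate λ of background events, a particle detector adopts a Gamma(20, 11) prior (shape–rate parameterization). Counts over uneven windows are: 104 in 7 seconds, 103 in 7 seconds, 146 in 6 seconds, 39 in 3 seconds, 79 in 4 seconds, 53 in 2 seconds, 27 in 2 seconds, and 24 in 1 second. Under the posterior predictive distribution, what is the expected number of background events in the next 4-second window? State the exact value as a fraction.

Total count: 104 + 103 + 146 + 39 + 79 + 53 + 27 + 24 = 575.
Total exposure: 7 + 7 + 6 + 3 + 4 + 2 + 2 + 1 = 32 seconds.
The Gamma prior is conjugate for the Poisson rate, so λ | data ~ Gamma(20+575, 11+32) = Gamma(595, 43).
Predictive mean over a 4-second window = T·E[λ|data] = 4·595/43 = 2380/43.

2380/43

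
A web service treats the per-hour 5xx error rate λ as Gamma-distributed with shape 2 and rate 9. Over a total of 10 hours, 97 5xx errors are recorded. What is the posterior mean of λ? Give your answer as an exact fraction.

Total count 97 over total exposure 10 hours.
The Gamma prior is conjugate for the Poisson rate, so λ | data ~ Gamma(2+97, 9+10) = Gamma(99, 19).
Posterior mean = α'/β' = 99/19.

99/19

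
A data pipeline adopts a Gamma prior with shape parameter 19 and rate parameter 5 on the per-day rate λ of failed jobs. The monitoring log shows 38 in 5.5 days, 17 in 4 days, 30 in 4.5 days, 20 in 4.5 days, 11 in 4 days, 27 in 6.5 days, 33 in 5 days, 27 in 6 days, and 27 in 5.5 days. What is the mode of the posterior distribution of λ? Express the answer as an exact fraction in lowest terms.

496/101

Total count: 38 + 17 + 30 + 20 + 11 + 27 + 33 + 27 + 27 = 230.
Total exposure: 5.5 + 4 + 4.5 + 4.5 + 4 + 6.5 + 5 + 6 + 5.5 = 45.5 days.
The Gamma prior is conjugate for the Poisson rate, so λ | data ~ Gamma(19+230, 5+45.5) = Gamma(249, 101/2).
Posterior mode = (α'−1)/β' = 248/(101/2) = 496/101.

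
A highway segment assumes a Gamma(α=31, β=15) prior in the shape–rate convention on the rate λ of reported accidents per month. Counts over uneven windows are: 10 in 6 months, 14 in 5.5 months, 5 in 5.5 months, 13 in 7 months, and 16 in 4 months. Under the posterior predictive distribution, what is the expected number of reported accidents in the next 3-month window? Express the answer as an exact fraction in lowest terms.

Total count: 10 + 14 + 5 + 13 + 16 = 58.
Total exposure: 6 + 5.5 + 5.5 + 7 + 4 = 28 months.
Conjugate update: add total count to the shape and total exposure to the rate, giving Gamma(89, 43).
Predictive mean over a 3-month window = T·E[λ|data] = 3·89/43 = 267/43.

267/43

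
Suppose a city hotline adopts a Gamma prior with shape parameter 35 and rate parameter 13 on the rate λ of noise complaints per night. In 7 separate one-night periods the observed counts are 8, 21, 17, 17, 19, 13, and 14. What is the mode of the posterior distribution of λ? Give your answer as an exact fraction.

143/20

Total count: 8 + 21 + 17 + 17 + 19 + 13 + 14 = 109.
Total exposure: 7 nights.
Conjugate update: add total count to the shape and total exposure to the rate, giving Gamma(144, 20).
Posterior mode = (α'−1)/β' = 143/20.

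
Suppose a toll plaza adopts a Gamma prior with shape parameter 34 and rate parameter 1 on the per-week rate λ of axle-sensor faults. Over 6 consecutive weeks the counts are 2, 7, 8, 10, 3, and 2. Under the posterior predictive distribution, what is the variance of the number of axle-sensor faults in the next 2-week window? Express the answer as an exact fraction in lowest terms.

Total count: 2 + 7 + 8 + 10 + 3 + 2 = 32.
Total exposure: 6 weeks.
Conjugate update: add total count to the shape and total exposure to the rate, giving Gamma(66, 7).
The posterior predictive for a window of length T is Negative Binomial with variance T·α'·(β'+T)/β'² = 2·66·9/49 = 1188/49.

1188/49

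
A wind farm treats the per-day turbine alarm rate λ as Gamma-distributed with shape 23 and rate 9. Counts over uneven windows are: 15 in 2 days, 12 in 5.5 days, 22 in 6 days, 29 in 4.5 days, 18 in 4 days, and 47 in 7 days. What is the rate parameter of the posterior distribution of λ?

Total count: 15 + 12 + 22 + 29 + 18 + 47 = 143.
Total exposure: 2 + 5.5 + 6 + 4.5 + 4 + 7 = 29 days.
Conjugate update: add total count to the shape and total exposure to the rate, giving Gamma(166, 38).

38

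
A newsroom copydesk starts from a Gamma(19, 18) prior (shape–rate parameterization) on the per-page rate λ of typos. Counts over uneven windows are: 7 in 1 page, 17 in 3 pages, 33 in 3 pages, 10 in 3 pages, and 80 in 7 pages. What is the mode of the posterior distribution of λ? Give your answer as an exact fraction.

33/7

Total count: 7 + 17 + 33 + 10 + 80 = 147.
Total exposure: 1 + 3 + 3 + 3 + 7 = 17 pages.
Posterior: α' = 19 + 147 = 166, β' = 18 + 17 = 35.
Posterior mode = (α'−1)/β' = 165/35 = 33/7.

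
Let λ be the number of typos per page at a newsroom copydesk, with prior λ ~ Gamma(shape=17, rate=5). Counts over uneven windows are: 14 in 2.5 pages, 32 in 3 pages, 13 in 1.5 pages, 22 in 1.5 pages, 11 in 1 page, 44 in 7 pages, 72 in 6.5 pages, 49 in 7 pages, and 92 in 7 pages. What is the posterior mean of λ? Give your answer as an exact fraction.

Total count: 14 + 32 + 13 + 22 + 11 + 44 + 72 + 49 + 92 = 349.
Total exposure: 2.5 + 3 + 1.5 + 1.5 + 1 + 7 + 6.5 + 7 + 7 = 37 pages.
Posterior: α' = 17 + 349 = 366, β' = 5 + 37 = 42.
Posterior mean = α'/β' = 366/42 = 61/7.

61/7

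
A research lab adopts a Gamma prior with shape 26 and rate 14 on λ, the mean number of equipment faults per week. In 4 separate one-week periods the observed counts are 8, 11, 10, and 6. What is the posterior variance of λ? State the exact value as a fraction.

61/324

Total count: 8 + 11 + 10 + 6 = 35.
Total exposure: 4 weeks.
Conjugate update: add total count to the shape and total exposure to the rate, giving Gamma(61, 18).
Posterior variance = α'/β'² = 61/324.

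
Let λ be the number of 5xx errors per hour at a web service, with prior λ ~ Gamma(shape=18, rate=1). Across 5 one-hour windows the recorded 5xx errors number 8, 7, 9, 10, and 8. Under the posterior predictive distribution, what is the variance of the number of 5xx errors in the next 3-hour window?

Total count: 8 + 7 + 9 + 10 + 8 = 42.
Total exposure: 5 hours.
The Gamma prior is conjugate for the Poisson rate, so λ | data ~ Gamma(18+42, 1+5) = Gamma(60, 6).
The posterior predictive for a window of length T is Negative Binomial with variance T·α'·(β'+T)/β'² = 3·60·9/36 = 45.

45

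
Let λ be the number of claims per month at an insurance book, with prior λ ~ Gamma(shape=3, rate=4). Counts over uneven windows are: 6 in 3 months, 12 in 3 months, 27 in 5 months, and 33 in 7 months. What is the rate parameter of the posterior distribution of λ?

Total count: 6 + 12 + 27 + 33 = 78.
Total exposure: 3 + 3 + 5 + 7 = 18 months.
The Gamma prior is conjugate for the Poisson rate, so λ | data ~ Gamma(3+78, 4+18) = Gamma(81, 22).

22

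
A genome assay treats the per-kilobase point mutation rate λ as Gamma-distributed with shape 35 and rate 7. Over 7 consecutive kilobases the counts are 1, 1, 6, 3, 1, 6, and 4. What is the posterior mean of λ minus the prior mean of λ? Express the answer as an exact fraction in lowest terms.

Total count: 1 + 1 + 6 + 3 + 1 + 6 + 4 = 22.
Total exposure: 7 kilobases.
Posterior: α' = 35 + 22 = 57, β' = 7 + 7 = 14.
Posterior mean = 57/14 = 57/14; prior mean = 35/7 = 5. Difference = 57/14 − 5 = -13/14.

-13/14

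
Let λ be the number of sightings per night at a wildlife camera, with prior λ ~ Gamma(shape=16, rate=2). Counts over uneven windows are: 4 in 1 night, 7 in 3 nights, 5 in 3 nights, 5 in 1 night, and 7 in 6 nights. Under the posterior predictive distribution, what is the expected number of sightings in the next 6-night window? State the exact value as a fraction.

Total count: 4 + 7 + 5 + 5 + 7 = 28.
Total exposure: 1 + 3 + 3 + 1 + 6 = 14 nights.
Posterior: α' = 16 + 28 = 44, β' = 2 + 14 = 16.
Predictive mean over a 6-night window = T·E[λ|data] = 6·44/16 = 33/2.

33/2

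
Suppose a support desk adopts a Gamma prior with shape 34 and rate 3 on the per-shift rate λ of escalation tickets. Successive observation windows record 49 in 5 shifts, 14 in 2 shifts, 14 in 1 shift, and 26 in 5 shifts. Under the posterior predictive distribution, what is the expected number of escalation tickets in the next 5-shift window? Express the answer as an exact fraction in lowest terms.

Total count: 49 + 14 + 14 + 26 = 103.
Total exposure: 5 + 2 + 1 + 5 = 13 shifts.
The Gamma prior is conjugate for the Poisson rate, so λ | data ~ Gamma(34+103, 3+13) = Gamma(137, 16).
Predictive mean over a 5-shift window = T·E[λ|data] = 5·137/16 = 685/16.

685/16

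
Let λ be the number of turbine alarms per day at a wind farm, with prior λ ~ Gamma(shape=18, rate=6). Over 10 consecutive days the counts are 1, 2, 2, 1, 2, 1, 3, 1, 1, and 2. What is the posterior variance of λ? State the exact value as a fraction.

Total count: 1 + 2 + 2 + 1 + 2 + 1 + 3 + 1 + 1 + 2 = 16.
Total exposure: 10 days.
The Gamma prior is conjugate for the Poisson rate, so λ | data ~ Gamma(18+16, 6+10) = Gamma(34, 16).
Posterior variance = α'/β'² = 34/256 = 17/128.

17/128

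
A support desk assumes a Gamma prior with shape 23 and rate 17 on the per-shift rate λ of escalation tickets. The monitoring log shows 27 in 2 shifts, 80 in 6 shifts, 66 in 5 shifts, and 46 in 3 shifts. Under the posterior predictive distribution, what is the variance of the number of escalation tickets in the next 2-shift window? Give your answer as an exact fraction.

Total count: 27 + 80 + 66 + 46 = 219.
Total exposure: 2 + 6 + 5 + 3 = 16 shifts.
The Gamma prior is conjugate for the Poisson rate, so λ | data ~ Gamma(23+219, 17+16) = Gamma(242, 33).
The posterior predictive for a window of length T is Negative Binomial with variance T·α'·(β'+T)/β'² = 2·242·35/1089 = 140/9.

140/9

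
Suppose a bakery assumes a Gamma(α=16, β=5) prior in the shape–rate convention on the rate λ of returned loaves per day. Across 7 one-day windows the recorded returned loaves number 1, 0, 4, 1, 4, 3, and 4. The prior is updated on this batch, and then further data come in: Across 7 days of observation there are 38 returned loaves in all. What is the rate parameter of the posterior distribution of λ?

19

Total count: 1 + 0 + 4 + 1 + 4 + 3 + 4 = 17.
Total exposure: 7 days.
After the first batch: Gamma(16 + 17, 5 + 7) = Gamma(33, 12).
Total count 38 over total exposure 7 days.
After the second batch: Gamma(33 + 38, 12 + 7) = Gamma(71, 19).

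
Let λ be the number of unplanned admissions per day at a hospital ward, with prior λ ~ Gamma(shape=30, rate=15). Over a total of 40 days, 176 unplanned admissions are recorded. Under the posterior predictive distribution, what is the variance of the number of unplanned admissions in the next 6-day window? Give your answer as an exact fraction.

75396/3025

Total count 176 over total exposure 40 days.
Gamma(α, β) with Poisson data over total exposure Σt gives posterior Gamma(α+Σx, β+Σt) = Gamma(206, 55).
The posterior predictive for a window of length T is Negative Binomial with variance T·α'·(β'+T)/β'² = 6·206·61/3025 = 75396/3025.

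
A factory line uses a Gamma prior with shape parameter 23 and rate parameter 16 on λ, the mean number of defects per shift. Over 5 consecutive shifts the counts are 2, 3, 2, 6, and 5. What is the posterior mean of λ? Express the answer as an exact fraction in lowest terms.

41/21

Total count: 2 + 3 + 2 + 6 + 5 = 18.
Total exposure: 5 shifts.
The Gamma prior is conjugate for the Poisson rate, so λ | data ~ Gamma(23+18, 16+5) = Gamma(41, 21).
Posterior mean = α'/β' = 41/21.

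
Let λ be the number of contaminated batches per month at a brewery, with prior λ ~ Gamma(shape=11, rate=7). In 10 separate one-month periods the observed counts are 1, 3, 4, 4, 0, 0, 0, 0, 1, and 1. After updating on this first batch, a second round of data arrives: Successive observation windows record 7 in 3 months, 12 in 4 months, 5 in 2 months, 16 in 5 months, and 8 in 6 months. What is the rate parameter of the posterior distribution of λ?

37

Total count: 1 + 3 + 4 + 4 + 0 + 0 + 0 + 0 + 1 + 1 = 14.
Total exposure: 10 months.
After the first batch: Gamma(11 + 14, 7 + 10) = Gamma(25, 17).
Total count: 7 + 12 + 5 + 16 + 8 = 48.
Total exposure: 3 + 4 + 2 + 5 + 6 = 20 months.
After the second batch: Gamma(25 + 48, 17 + 20) = Gamma(73, 37).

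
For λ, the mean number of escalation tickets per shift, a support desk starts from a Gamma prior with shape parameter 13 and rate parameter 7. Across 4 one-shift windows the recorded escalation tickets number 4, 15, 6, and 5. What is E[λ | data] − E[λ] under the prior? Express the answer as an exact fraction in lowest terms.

158/77

Total count: 4 + 15 + 6 + 5 = 30.
Total exposure: 4 shifts.
Posterior: α' = 13 + 30 = 43, β' = 7 + 4 = 11.
Posterior mean = 43/11 = 43/11; prior mean = 13/7 = 13/7. Difference = 43/11 − 13/7 = 158/77.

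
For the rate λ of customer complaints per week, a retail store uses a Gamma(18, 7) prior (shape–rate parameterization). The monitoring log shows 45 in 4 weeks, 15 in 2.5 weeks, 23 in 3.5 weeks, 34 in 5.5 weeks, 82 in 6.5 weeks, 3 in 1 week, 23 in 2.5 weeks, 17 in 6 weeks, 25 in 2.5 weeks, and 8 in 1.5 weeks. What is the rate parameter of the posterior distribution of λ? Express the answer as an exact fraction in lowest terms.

Total count: 45 + 15 + 23 + 34 + 82 + 3 + 23 + 17 + 25 + 8 = 275.
Total exposure: 4 + 2.5 + 3.5 + 5.5 + 6.5 + 1 + 2.5 + 6 + 2.5 + 1.5 = 35.5 weeks.
Gamma(α, β) with Poisson data over total exposure Σt gives posterior Gamma(α+Σx, β+Σt) = Gamma(293, 85/2).

85/2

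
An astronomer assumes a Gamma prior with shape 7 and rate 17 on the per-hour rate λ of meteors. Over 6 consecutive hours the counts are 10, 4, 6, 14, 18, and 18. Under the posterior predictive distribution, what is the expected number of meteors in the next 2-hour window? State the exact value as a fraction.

Total count: 10 + 4 + 6 + 14 + 18 + 18 = 70.
Total exposure: 6 hours.
By Gamma–Poisson conjugacy, the posterior is Gamma(α + Σx, β + Σt) = Gamma(7 + 70, 17 + 6) = Gamma(77, 23).
Predictive mean over a 2-hour window = T·E[λ|data] = 2·77/23 = 154/23.

154/23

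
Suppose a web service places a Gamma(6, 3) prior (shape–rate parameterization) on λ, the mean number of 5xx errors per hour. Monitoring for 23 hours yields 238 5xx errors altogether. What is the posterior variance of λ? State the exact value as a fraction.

61/169

Total count 238 over total exposure 23 hours.
Posterior: α' = 6 + 238 = 244, β' = 3 + 23 = 26.
Posterior variance = α'/β'² = 244/676 = 61/169.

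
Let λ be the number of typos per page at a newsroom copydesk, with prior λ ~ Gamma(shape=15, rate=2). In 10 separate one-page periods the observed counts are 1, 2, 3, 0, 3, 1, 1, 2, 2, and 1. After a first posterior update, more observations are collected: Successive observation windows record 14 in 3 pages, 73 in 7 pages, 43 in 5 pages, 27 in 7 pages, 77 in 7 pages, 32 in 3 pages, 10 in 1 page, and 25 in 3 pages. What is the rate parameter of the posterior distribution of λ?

48

Total count: 1 + 2 + 3 + 0 + 3 + 1 + 1 + 2 + 2 + 1 = 16.
Total exposure: 10 pages.
After the first batch: Gamma(15 + 16, 2 + 10) = Gamma(31, 12).
Total count: 14 + 73 + 43 + 27 + 77 + 32 + 10 + 25 = 301.
Total exposure: 3 + 7 + 5 + 7 + 7 + 3 + 1 + 3 = 36 pages.
After the second batch: Gamma(31 + 301, 12 + 36) = Gamma(332, 48).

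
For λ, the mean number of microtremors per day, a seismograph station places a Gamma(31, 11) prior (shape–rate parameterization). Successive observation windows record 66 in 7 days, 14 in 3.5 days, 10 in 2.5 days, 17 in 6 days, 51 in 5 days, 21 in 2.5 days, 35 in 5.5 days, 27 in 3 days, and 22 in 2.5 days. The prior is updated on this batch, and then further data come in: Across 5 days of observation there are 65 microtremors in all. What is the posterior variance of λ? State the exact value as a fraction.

1436/11449

Total count: 66 + 14 + 10 + 17 + 51 + 21 + 35 + 27 + 22 = 263.
Total exposure: 7 + 3.5 + 2.5 + 6 + 5 + 2.5 + 5.5 + 3 + 2.5 = 37.5 days.
After the first batch: Gamma(31 + 263, 11 + 37.5) = Gamma(294, 97/2).
Total count 65 over total exposure 5 days.
After the second batch: Gamma(294 + 65, 97/2 + 5) = Gamma(359, 107/2).
Posterior variance = α'/β'² = 359/(11449/4) = 1436/11449.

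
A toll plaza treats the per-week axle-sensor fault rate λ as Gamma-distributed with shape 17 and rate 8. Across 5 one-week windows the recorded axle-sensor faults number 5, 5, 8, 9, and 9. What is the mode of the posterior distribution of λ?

4

Total count: 5 + 5 + 8 + 9 + 9 = 36.
Total exposure: 5 weeks.
Gamma(α, β) with Poisson data over total exposure Σt gives posterior Gamma(α+Σx, β+Σt) = Gamma(53, 13).
Posterior mode = (α'−1)/β' = 52/13 = 4.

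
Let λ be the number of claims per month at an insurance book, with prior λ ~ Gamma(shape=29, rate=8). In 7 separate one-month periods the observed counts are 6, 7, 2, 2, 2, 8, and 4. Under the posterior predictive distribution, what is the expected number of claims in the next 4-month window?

Total count: 6 + 7 + 2 + 2 + 2 + 8 + 4 = 31.
Total exposure: 7 months.
The Gamma prior is conjugate for the Poisson rate, so λ | data ~ Gamma(29+31, 8+7) = Gamma(60, 15).
Predictive mean over a 4-month window = T·E[λ|data] = 4·60/15 = 16.

16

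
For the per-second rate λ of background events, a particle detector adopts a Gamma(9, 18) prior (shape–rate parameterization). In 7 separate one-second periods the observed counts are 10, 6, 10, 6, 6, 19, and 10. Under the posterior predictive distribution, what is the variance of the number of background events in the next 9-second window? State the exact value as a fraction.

Total count: 10 + 6 + 10 + 6 + 6 + 19 + 10 = 67.
Total exposure: 7 seconds.
Gamma(α, β) with Poisson data over total exposure Σt gives posterior Gamma(α+Σx, β+Σt) = Gamma(76, 25).
The posterior predictive for a window of length T is Negative Binomial with variance T·α'·(β'+T)/β'² = 9·76·34/625 = 23256/625.

23256/625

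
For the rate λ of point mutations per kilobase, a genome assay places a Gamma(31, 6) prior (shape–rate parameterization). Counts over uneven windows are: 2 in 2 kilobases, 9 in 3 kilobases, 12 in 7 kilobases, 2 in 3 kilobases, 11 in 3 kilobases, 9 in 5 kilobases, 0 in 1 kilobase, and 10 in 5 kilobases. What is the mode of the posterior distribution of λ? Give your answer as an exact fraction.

Total count: 2 + 9 + 12 + 2 + 11 + 9 + 0 + 10 = 55.
Total exposure: 2 + 3 + 7 + 3 + 3 + 5 + 1 + 5 = 29 kilobases.
The Gamma prior is conjugate for the Poisson rate, so λ | data ~ Gamma(31+55, 6+29) = Gamma(86, 35).
Posterior mode = (α'−1)/β' = 85/35 = 17/7.

17/7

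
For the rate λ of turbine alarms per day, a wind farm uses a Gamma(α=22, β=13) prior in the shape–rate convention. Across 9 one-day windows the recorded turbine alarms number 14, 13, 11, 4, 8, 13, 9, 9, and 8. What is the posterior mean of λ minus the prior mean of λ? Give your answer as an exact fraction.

Total count: 14 + 13 + 11 + 4 + 8 + 13 + 9 + 9 + 8 = 89.
Total exposure: 9 days.
Posterior: α' = 22 + 89 = 111, β' = 13 + 9 = 22.
Posterior mean = 111/22 = 111/22; prior mean = 22/13 = 22/13. Difference = 111/22 − 22/13 = 959/286.

959/286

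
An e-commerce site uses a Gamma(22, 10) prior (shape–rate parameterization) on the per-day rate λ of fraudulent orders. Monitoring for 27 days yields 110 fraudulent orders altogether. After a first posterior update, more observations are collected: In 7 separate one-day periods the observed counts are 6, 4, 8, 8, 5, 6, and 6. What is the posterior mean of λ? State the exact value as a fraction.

175/44

Total count 110 over total exposure 27 days.
After the first batch: Gamma(22 + 110, 10 + 27) = Gamma(132, 37).
Total count: 6 + 4 + 8 + 8 + 5 + 6 + 6 = 43.
Total exposure: 7 days.
After the second batch: Gamma(132 + 43, 37 + 7) = Gamma(175, 44).
Posterior mean = α'/β' = 175/44.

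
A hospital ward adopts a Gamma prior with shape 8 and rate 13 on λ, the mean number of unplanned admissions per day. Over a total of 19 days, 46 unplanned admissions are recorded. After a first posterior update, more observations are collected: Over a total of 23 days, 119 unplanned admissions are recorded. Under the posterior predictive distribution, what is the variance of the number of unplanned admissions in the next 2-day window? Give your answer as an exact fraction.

Total count 46 over total exposure 19 days.
After the first batch: Gamma(8 + 46, 13 + 19) = Gamma(54, 32).
Total count 119 over total exposure 23 days.
After the second batch: Gamma(54 + 119, 32 + 23) = Gamma(173, 55).
The posterior predictive for a window of length T is Negative Binomial with variance T·α'·(β'+T)/β'² = 2·173·57/3025 = 19722/3025.

19722/3025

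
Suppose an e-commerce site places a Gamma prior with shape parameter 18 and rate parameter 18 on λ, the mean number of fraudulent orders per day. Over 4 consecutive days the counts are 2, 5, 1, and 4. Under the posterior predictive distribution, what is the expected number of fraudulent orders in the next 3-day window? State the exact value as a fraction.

45/11

Total count: 2 + 5 + 1 + 4 = 12.
Total exposure: 4 days.
Posterior: α' = 18 + 12 = 30, β' = 18 + 4 = 22.
Predictive mean over a 3-day window = T·E[λ|data] = 3·30/22 = 45/11.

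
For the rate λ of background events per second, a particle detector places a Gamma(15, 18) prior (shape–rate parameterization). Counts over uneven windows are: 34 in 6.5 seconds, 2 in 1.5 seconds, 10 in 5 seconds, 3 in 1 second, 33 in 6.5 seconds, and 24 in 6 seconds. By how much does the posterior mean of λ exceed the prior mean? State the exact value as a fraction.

1007/534

Total count: 34 + 2 + 10 + 3 + 33 + 24 = 106.
Total exposure: 6.5 + 1.5 + 5 + 1 + 6.5 + 6 = 26.5 seconds.
Gamma(α, β) with Poisson data over total exposure Σt gives posterior Gamma(α+Σx, β+Σt) = Gamma(121, 89/2).
Posterior mean = 121/(89/2) = 242/89; prior mean = 15/18 = 5/6. Difference = 242/89 − 5/6 = 1007/534.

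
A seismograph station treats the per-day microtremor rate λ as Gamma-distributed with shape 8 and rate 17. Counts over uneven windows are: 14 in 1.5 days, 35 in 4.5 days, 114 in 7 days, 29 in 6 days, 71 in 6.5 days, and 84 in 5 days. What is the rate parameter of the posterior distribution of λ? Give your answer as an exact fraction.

95/2

Total count: 14 + 35 + 114 + 29 + 71 + 84 = 347.
Total exposure: 1.5 + 4.5 + 7 + 6 + 6.5 + 5 = 30.5 days.
Conjugate update: add total count to the shape and total exposure to the rate, giving Gamma(355, 95/2).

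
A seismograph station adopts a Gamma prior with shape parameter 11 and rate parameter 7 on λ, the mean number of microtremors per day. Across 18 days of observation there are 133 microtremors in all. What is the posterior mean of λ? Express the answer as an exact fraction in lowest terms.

Total count 133 over total exposure 18 days.
Conjugate update: add total count to the shape and total exposure to the rate, giving Gamma(144, 25).
Posterior mean = α'/β' = 144/25.

144/25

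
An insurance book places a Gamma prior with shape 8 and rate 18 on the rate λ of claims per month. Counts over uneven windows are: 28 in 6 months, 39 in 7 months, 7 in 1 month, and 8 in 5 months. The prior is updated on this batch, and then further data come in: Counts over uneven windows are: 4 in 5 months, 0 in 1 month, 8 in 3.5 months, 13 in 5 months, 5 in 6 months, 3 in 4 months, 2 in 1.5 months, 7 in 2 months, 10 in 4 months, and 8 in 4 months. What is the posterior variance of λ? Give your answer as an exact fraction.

Total count: 28 + 39 + 7 + 8 = 82.
Total exposure: 6 + 7 + 1 + 5 = 19 months.
After the first batch: Gamma(8 + 82, 18 + 19) = Gamma(90, 37).
Total count: 4 + 0 + 8 + 13 + 5 + 3 + 2 + 7 + 10 + 8 = 60.
Total exposure: 5 + 1 + 3.5 + 5 + 6 + 4 + 1.5 + 2 + 4 + 4 = 36 months.
After the second batch: Gamma(90 + 60, 37 + 36) = Gamma(150, 73).
Posterior variance = α'/β'² = 150/5329.

150/5329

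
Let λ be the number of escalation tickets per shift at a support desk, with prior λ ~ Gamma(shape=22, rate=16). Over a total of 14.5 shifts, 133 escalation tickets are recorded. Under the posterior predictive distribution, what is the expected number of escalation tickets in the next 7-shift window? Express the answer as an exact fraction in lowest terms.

Total count 133 over total exposure 14.5 shifts.
By Gamma–Poisson conjugacy, the posterior is Gamma(α + Σx, β + Σt) = Gamma(22 + 133, 16 + 14.5) = Gamma(155, 61/2).
Predictive mean over a 7-shift window = T·E[λ|data] = 7·155/(61/2) = 2170/61.

2170/61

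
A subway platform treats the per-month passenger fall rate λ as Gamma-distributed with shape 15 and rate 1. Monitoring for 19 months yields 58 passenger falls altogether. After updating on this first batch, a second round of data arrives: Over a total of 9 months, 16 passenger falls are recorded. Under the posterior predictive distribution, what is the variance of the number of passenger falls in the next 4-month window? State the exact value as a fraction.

Total count 58 over total exposure 19 months.
After the first batch: Gamma(15 + 58, 1 + 19) = Gamma(73, 20).
Total count 16 over total exposure 9 months.
After the second batch: Gamma(73 + 16, 20 + 9) = Gamma(89, 29).
The posterior predictive for a window of length T is Negative Binomial with variance T·α'·(β'+T)/β'² = 4·89·33/841 = 11748/841.

11748/841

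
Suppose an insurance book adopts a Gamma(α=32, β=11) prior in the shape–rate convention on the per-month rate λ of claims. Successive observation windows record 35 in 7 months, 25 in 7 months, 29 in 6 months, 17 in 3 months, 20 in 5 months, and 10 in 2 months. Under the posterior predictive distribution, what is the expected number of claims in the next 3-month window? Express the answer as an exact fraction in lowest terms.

504/41

Total count: 35 + 25 + 29 + 17 + 20 + 10 = 136.
Total exposure: 7 + 7 + 6 + 3 + 5 + 2 = 30 months.
Conjugate update: add total count to the shape and total exposure to the rate, giving Gamma(168, 41).
Predictive mean over a 3-month window = T·E[λ|data] = 3·168/41 = 504/41.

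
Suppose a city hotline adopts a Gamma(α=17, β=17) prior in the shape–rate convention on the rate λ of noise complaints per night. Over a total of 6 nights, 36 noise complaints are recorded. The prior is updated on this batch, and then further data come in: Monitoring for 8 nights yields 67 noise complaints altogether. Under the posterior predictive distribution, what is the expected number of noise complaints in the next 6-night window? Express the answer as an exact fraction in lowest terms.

720/31

Total count 36 over total exposure 6 nights.
After the first batch: Gamma(17 + 36, 17 + 6) = Gamma(53, 23).
Total count 67 over total exposure 8 nights.
After the second batch: Gamma(53 + 67, 23 + 8) = Gamma(120, 31).
Predictive mean over a 6-night window = T·E[λ|data] = 6·120/31 = 720/31.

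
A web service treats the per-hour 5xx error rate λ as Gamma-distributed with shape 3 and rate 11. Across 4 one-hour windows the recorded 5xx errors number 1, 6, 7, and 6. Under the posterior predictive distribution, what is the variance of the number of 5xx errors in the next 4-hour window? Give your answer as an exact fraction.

1748/225

Total count: 1 + 6 + 7 + 6 = 20.
Total exposure: 4 hours.
Conjugate update: add total count to the shape and total exposure to the rate, giving Gamma(23, 15).
The posterior predictive for a window of length T is Negative Binomial with variance T·α'·(β'+T)/β'² = 4·23·19/225 = 1748/225.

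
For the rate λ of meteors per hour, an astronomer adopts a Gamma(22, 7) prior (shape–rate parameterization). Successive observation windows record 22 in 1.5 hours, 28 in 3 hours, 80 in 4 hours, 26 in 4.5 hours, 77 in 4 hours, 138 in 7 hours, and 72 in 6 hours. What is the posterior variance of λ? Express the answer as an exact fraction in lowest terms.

Total count: 22 + 28 + 80 + 26 + 77 + 138 + 72 = 443.
Total exposure: 1.5 + 3 + 4 + 4.5 + 4 + 7 + 6 = 30 hours.
The Gamma prior is conjugate for the Poisson rate, so λ | data ~ Gamma(22+443, 7+30) = Gamma(465, 37).
Posterior variance = α'/β'² = 465/1369.

465/1369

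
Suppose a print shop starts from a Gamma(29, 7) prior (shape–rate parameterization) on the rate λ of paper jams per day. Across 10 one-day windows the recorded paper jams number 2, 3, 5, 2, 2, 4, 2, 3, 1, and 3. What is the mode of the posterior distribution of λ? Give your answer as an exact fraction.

55/17

Total count: 2 + 3 + 5 + 2 + 2 + 4 + 2 + 3 + 1 + 3 = 27.
Total exposure: 10 days.
By Gamma–Poisson conjugacy, the posterior is Gamma(α + Σx, β + Σt) = Gamma(29 + 27, 7 + 10) = Gamma(56, 17).
Posterior mode = (α'−1)/β' = 55/17.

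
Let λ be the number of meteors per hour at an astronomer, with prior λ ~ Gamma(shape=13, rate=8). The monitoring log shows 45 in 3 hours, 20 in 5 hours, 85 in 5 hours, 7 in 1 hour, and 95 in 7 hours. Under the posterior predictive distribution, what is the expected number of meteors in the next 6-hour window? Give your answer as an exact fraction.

Total count: 45 + 20 + 85 + 7 + 95 = 252.
Total exposure: 3 + 5 + 5 + 1 + 7 = 21 hours.
Gamma(α, β) with Poisson data over total exposure Σt gives posterior Gamma(α+Σx, β+Σt) = Gamma(265, 29).
Predictive mean over a 6-hour window = T·E[λ|data] = 6·265/29 = 1590/29.

1590/29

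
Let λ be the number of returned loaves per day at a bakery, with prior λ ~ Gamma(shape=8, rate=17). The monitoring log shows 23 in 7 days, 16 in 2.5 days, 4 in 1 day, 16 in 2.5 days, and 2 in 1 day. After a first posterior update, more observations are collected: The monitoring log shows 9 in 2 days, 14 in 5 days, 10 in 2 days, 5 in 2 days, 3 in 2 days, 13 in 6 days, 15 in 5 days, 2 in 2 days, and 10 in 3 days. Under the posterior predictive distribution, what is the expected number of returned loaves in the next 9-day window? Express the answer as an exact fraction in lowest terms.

Total count: 23 + 16 + 4 + 16 + 2 = 61.
Total exposure: 7 + 2.5 + 1 + 2.5 + 1 = 14 days.
After the first batch: Gamma(8 + 61, 17 + 14) = Gamma(69, 31).
Total count: 9 + 14 + 10 + 5 + 3 + 13 + 15 + 2 + 10 = 81.
Total exposure: 2 + 5 + 2 + 2 + 2 + 6 + 5 + 2 + 3 = 29 days.
After the second batch: Gamma(69 + 81, 31 + 29) = Gamma(150, 60).
Predictive mean over a 9-day window = T·E[λ|data] = 9·150/60 = 45/2.

45/2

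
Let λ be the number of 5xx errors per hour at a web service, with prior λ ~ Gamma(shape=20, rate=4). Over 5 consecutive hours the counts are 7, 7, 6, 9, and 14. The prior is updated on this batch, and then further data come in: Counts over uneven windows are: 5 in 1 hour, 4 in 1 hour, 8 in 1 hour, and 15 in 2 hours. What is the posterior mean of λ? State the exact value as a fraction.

Total count: 7 + 7 + 6 + 9 + 14 = 43.
Total exposure: 5 hours.
After the first batch: Gamma(20 + 43, 4 + 5) = Gamma(63, 9).
Total count: 5 + 4 + 8 + 15 = 32.
Total exposure: 1 + 1 + 1 + 2 = 5 hours.
After the second batch: Gamma(63 + 32, 9 + 5) = Gamma(95, 14).
Posterior mean = α'/β' = 95/14.

95/14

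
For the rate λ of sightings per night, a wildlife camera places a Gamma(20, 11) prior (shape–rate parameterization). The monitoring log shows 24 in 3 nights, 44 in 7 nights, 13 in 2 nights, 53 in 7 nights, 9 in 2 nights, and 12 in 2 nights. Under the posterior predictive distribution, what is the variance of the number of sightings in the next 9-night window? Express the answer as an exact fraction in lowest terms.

Total count: 24 + 44 + 13 + 53 + 9 + 12 = 155.
Total exposure: 3 + 7 + 2 + 7 + 2 + 2 = 23 nights.
By Gamma–Poisson conjugacy, the posterior is Gamma(α + Σx, β + Σt) = Gamma(20 + 155, 11 + 23) = Gamma(175, 34).
The posterior predictive for a window of length T is Negative Binomial with variance T·α'·(β'+T)/β'² = 9·175·43/1156 = 67725/1156.

67725/1156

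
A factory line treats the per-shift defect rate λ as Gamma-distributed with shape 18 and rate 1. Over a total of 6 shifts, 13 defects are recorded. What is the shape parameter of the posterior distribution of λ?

31

Total count 13 over total exposure 6 shifts.
By Gamma–Poisson conjugacy, the posterior is Gamma(α + Σx, β + Σt) = Gamma(18 + 13, 1 + 6) = Gamma(31, 7).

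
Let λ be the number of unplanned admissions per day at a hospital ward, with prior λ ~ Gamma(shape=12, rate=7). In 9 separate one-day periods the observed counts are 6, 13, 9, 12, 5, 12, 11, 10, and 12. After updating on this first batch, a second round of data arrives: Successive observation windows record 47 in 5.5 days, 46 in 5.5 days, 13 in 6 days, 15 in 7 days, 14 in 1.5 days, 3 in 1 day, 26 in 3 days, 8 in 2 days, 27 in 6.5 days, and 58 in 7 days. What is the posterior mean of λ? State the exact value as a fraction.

Total count: 6 + 13 + 9 + 12 + 5 + 12 + 11 + 10 + 12 = 90.
Total exposure: 9 days.
After the first batch: Gamma(12 + 90, 7 + 9) = Gamma(102, 16).
Total count: 47 + 46 + 13 + 15 + 14 + 3 + 26 + 8 + 27 + 58 = 257.
Total exposure: 5.5 + 5.5 + 6 + 7 + 1.5 + 1 + 3 + 2 + 6.5 + 7 = 45 days.
After the second batch: Gamma(102 + 257, 16 + 45) = Gamma(359, 61).
Posterior mean = α'/β' = 359/61.

359/61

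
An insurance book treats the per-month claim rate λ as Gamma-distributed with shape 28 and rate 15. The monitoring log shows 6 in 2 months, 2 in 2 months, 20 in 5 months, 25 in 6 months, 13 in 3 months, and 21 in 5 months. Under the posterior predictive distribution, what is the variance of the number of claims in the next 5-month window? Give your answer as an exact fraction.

24725/1444

Total count: 6 + 2 + 20 + 25 + 13 + 21 = 87.
Total exposure: 2 + 2 + 5 + 6 + 3 + 5 = 23 months.
Posterior: α' = 28 + 87 = 115, β' = 15 + 23 = 38.
The posterior predictive for a window of length T is Negative Binomial with variance T·α'·(β'+T)/β'² = 5·115·43/1444 = 24725/1444.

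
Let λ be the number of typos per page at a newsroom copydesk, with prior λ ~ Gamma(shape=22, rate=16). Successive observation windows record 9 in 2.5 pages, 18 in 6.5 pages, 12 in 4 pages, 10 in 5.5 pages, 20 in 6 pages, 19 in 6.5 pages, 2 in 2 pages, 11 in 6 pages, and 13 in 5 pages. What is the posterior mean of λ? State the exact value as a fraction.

Total count: 9 + 18 + 12 + 10 + 20 + 19 + 2 + 11 + 13 = 114.
Total exposure: 2.5 + 6.5 + 4 + 5.5 + 6 + 6.5 + 2 + 6 + 5 = 44 pages.
Posterior: α' = 22 + 114 = 136, β' = 16 + 44 = 60.
Posterior mean = α'/β' = 136/60 = 34/15.

34/15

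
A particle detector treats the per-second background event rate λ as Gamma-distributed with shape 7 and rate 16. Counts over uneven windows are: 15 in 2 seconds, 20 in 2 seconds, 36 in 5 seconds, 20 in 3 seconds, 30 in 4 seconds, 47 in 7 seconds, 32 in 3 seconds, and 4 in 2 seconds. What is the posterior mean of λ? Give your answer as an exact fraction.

211/44

Total count: 15 + 20 + 36 + 20 + 30 + 47 + 32 + 4 = 204.
Total exposure: 2 + 2 + 5 + 3 + 4 + 7 + 3 + 2 = 28 seconds.
The Gamma prior is conjugate for the Poisson rate, so λ | data ~ Gamma(7+204, 16+28) = Gamma(211, 44).
Posterior mean = α'/β' = 211/44.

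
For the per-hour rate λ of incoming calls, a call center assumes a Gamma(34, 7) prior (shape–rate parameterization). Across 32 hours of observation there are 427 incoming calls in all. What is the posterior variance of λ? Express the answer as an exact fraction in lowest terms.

Total count 427 over total exposure 32 hours.
By Gamma–Poisson conjugacy, the posterior is Gamma(α + Σx, β + Σt) = Gamma(34 + 427, 7 + 32) = Gamma(461, 39).
Posterior variance = α'/β'² = 461/1521.

461/1521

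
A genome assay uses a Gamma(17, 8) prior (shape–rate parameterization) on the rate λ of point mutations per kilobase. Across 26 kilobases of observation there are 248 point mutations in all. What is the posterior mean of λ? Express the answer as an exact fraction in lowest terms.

265/34

Total count 248 over total exposure 26 kilobases.
The Gamma prior is conjugate for the Poisson rate, so λ | data ~ Gamma(17+248, 8+26) = Gamma(265, 34).
Posterior mean = α'/β' = 265/34.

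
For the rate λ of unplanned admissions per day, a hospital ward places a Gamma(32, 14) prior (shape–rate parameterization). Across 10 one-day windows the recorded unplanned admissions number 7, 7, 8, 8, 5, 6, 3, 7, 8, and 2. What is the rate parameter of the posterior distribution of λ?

24

Total count: 7 + 7 + 8 + 8 + 5 + 6 + 3 + 7 + 8 + 2 = 61.
Total exposure: 10 days.
Gamma(α, β) with Poisson data over total exposure Σt gives posterior Gamma(α+Σx, β+Σt) = Gamma(93, 24).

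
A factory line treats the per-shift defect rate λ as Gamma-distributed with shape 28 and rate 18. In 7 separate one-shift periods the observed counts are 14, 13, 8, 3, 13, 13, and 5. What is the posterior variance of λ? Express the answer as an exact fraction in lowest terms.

97/625

Total count: 14 + 13 + 8 + 3 + 13 + 13 + 5 = 69.
Total exposure: 7 shifts.
Gamma(α, β) with Poisson data over total exposure Σt gives posterior Gamma(α+Σx, β+Σt) = Gamma(97, 25).
Posterior variance = α'/β'² = 97/625.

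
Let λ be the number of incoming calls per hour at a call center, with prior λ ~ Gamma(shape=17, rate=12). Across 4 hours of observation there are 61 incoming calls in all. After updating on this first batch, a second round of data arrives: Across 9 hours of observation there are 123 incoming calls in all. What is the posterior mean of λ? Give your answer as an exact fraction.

201/25

Total count 61 over total exposure 4 hours.
After the first batch: Gamma(17 + 61, 12 + 4) = Gamma(78, 16).
Total count 123 over total exposure 9 hours.
After the second batch: Gamma(78 + 123, 16 + 9) = Gamma(201, 25).
Posterior mean = α'/β' = 201/25.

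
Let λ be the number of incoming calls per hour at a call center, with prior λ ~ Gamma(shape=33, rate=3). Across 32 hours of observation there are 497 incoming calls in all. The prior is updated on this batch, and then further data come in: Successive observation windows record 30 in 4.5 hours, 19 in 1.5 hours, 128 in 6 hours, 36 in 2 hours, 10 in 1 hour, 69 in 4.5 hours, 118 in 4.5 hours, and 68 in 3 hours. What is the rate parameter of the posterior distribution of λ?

62

Total count 497 over total exposure 32 hours.
After the first batch: Gamma(33 + 497, 3 + 32) = Gamma(530, 35).
Total count: 30 + 19 + 128 + 36 + 10 + 69 + 118 + 68 = 478.
Total exposure: 4.5 + 1.5 + 6 + 2 + 1 + 4.5 + 4.5 + 3 = 27 hours.
After the second batch: Gamma(530 + 478, 35 + 27) = Gamma(1008, 62).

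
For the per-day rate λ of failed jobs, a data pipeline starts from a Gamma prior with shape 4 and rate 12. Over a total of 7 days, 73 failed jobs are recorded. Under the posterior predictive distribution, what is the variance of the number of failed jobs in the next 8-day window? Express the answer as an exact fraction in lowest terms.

16632/361

Total count 73 over total exposure 7 days.
Conjugate update: add total count to the shape and total exposure to the rate, giving Gamma(77, 19).
The posterior predictive for a window of length T is Negative Binomial with variance T·α'·(β'+T)/β'² = 8·77·27/361 = 16632/361.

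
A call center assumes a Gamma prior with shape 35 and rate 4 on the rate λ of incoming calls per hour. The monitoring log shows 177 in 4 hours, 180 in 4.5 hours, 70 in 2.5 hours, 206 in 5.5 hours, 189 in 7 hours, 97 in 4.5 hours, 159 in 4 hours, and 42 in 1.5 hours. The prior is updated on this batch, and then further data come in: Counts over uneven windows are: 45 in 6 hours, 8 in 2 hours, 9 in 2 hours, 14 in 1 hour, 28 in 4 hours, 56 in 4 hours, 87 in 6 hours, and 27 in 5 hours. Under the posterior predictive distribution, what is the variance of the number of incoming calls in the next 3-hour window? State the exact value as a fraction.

Total count: 177 + 180 + 70 + 206 + 189 + 97 + 159 + 42 = 1120.
Total exposure: 4 + 4.5 + 2.5 + 5.5 + 7 + 4.5 + 4 + 1.5 = 33.5 hours.
After the first batch: Gamma(35 + 1120, 4 + 33.5) = Gamma(1155, 75/2).
Total count: 45 + 8 + 9 + 14 + 28 + 56 + 87 + 27 = 274.
Total exposure: 6 + 2 + 2 + 1 + 4 + 4 + 6 + 5 = 30 hours.
After the second batch: Gamma(1155 + 274, 75/2 + 30) = Gamma(1429, 135/2).
The posterior predictive for a window of length T is Negative Binomial with variance T·α'·(β'+T)/β'² = 3·1429·(141/2)/(18225/4) = 134326/2025.

134326/2025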